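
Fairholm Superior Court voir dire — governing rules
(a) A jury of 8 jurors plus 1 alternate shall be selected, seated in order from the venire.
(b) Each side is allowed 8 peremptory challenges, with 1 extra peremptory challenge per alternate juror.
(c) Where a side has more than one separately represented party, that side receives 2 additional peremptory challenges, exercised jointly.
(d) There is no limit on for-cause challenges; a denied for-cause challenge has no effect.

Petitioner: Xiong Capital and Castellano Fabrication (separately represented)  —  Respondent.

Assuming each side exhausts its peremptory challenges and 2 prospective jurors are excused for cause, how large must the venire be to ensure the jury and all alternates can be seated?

31

Seats to fill: 8 + 1 alternates = 9.
Peremptories — Petitioner: 8 + 1×1 + 2 = 11; Respondent: 8 + 1×1 = 9; total 20.
For-cause removals: 2.
Minimum venire: 9 + 20 + 2 = 31.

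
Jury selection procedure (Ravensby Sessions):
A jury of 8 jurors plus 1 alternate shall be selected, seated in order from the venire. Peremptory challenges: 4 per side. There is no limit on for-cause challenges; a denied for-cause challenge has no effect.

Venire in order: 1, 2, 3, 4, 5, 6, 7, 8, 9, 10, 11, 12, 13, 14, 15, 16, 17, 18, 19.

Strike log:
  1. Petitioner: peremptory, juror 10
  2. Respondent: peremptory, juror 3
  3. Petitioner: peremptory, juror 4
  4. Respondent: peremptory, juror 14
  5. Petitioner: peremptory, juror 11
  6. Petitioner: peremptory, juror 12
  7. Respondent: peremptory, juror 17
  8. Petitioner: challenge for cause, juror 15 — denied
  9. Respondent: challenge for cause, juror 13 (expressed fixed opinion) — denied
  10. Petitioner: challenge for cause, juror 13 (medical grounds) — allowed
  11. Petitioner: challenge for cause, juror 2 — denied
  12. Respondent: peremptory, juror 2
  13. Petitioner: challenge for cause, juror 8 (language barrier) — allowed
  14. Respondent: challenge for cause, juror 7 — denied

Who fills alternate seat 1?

19

Removed: #2, #3, #4, #8, #10, #11, #12, #13, #14, #17. (#7, #15 stay — for-cause denied.)
Seating in order: seats 1–8 → #1, #5, #6, #7, #9, #15, #16, #18; alternates → #19.
So alternate 1 is #19.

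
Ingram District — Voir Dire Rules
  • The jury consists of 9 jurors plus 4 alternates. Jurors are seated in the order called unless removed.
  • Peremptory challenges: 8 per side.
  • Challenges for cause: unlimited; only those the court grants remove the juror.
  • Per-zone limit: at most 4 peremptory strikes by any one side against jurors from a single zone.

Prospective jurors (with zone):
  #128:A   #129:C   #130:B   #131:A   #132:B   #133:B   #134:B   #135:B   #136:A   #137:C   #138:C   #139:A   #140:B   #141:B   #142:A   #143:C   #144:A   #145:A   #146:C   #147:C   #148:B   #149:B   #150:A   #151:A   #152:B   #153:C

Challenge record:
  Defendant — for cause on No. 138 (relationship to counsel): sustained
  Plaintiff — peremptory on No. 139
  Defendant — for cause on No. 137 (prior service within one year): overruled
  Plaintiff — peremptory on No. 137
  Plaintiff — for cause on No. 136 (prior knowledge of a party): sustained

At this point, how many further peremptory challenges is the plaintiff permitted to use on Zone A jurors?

3

Plaintiff peremptories so far: #139, #137 — 2 of 8 used, 6 left overall.
Against Zone A: #139 — 1 used; per-zone cap 4 leaves 3.
Binding limit: min(6, 3) = 3.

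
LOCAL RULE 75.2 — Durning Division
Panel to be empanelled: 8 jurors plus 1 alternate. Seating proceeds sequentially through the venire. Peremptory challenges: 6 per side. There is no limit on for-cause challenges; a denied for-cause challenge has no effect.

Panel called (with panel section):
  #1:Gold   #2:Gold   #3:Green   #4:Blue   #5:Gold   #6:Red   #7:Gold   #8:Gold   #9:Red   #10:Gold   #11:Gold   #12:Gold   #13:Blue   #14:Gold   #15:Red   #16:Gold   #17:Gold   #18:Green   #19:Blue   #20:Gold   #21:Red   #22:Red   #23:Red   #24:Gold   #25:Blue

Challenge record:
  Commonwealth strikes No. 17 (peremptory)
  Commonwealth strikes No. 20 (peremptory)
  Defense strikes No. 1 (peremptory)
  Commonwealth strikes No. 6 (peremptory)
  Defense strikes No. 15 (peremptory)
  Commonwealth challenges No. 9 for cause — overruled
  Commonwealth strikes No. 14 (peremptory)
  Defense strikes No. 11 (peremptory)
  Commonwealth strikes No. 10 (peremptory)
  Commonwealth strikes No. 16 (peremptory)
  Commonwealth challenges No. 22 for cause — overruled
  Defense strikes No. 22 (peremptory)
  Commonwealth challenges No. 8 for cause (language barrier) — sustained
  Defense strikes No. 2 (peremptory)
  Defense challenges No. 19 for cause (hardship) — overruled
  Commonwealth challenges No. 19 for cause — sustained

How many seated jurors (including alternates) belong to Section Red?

2

Removed: #1, #2, #6, #8, #10, #11, #14, #15, #16, #17, #19, #20, #22.
Seated (9 incl. alternates): #3, #4, #5, #7, #9, #12, #13, #18, #21.
Of those, in Section Red: #9, #21 → 2.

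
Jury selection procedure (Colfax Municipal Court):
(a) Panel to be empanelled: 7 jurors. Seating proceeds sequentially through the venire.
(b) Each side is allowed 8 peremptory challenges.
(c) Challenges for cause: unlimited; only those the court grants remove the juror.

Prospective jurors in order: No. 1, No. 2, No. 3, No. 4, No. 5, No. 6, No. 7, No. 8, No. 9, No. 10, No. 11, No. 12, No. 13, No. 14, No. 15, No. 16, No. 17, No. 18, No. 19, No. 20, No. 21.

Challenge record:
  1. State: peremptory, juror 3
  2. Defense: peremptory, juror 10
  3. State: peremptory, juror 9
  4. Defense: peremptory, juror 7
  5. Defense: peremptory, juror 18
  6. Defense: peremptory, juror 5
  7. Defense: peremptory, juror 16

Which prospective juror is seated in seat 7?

Removed: #3, #5, #7, #9, #10, #16, #18.
Seating in order: seats 1–7 → #1, #2, #4, #6, #8, #11, #12.
So seat 7 is #12.

12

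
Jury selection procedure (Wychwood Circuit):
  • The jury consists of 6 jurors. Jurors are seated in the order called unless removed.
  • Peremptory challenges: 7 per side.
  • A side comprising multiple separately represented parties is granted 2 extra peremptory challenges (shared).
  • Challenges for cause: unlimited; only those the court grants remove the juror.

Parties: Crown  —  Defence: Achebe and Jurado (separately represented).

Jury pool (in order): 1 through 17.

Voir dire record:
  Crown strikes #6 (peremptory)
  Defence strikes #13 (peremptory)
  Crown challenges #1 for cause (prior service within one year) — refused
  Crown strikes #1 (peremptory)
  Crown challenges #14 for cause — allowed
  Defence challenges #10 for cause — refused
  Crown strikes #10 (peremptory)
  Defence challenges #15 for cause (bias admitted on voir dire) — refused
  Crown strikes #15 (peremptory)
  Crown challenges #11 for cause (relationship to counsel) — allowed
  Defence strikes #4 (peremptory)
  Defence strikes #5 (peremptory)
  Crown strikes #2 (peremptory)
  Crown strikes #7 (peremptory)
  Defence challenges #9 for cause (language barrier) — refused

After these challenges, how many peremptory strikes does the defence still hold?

Defence allotment: 7 base + 2 multi-party = 9.
Defence peremptories used: #13, #4, #5 — 3 (for-cause on #10, #15, #9 don't count).
Remaining: 9 − 3 = 6.

6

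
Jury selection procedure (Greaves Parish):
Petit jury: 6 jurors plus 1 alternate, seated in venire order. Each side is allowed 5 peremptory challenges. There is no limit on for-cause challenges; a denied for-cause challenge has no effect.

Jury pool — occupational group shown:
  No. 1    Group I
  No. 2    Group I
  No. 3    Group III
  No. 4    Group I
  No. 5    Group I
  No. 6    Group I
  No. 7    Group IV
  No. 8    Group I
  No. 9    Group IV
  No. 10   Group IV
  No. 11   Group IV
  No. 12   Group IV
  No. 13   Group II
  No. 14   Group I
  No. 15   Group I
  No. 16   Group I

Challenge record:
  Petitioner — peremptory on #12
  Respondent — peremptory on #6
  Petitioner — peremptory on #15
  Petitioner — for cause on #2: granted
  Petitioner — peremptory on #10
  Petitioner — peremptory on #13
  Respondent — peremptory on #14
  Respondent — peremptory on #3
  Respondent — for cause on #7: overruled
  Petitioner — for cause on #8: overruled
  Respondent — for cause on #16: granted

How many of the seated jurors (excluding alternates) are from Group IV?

2

Removed: #2, #3, #6, #10, #12, #13, #14, #15, #16.
Seated jurors 1–6: #1, #4, #5, #7, #8, #9 (alternates #11 not counted).
Of those, in Group IV: #7, #9 → 2.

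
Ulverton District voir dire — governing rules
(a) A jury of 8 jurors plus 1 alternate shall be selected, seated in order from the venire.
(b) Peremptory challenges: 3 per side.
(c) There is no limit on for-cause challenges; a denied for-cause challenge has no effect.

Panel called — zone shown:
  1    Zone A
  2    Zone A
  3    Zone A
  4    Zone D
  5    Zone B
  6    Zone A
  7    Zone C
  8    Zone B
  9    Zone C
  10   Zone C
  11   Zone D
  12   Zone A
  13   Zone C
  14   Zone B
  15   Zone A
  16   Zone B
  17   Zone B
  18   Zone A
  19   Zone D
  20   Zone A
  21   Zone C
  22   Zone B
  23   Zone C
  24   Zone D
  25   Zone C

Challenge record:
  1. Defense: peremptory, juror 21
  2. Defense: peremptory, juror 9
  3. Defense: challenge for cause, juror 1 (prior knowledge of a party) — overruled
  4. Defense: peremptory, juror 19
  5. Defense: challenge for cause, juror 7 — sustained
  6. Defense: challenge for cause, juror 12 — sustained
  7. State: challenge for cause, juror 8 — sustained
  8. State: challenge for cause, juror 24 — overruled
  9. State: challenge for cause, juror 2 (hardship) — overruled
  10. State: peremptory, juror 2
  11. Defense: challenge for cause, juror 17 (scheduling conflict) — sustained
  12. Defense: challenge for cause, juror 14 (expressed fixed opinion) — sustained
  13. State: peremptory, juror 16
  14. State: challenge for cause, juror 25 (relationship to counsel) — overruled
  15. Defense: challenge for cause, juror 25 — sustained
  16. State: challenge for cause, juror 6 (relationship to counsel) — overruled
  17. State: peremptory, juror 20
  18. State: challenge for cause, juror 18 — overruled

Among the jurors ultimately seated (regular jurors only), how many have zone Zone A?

3

Removed: #2, #7, #8, #9, #12, #14, #16, #17, #19, #20, #21, #25.
Seated jurors 1–8: #1, #3, #4, #5, #6, #10, #11, #13 (alternates #15 not counted).
Of those, in Zone A: #1, #3, #6 → 3.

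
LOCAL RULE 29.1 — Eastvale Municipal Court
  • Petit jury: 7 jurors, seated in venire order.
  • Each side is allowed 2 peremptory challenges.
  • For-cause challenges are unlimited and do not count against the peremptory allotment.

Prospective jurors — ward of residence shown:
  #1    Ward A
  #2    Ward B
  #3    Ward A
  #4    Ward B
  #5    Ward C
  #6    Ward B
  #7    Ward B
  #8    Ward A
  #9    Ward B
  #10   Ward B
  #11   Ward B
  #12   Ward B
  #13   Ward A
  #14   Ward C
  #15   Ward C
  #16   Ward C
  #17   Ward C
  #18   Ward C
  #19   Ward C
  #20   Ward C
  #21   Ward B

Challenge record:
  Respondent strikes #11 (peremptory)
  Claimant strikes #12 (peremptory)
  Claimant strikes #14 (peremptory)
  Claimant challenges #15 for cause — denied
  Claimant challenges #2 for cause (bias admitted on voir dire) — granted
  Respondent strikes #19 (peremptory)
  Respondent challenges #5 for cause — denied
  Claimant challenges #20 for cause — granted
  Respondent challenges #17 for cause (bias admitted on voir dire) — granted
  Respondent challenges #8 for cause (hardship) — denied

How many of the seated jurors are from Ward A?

3

Removed: #2, #11, #12, #14, #17, #19, #20.
Seated jurors 1–7: #1, #3, #4, #5, #6, #7, #8.
Of those, in Ward A: #1, #3, #8 → 3.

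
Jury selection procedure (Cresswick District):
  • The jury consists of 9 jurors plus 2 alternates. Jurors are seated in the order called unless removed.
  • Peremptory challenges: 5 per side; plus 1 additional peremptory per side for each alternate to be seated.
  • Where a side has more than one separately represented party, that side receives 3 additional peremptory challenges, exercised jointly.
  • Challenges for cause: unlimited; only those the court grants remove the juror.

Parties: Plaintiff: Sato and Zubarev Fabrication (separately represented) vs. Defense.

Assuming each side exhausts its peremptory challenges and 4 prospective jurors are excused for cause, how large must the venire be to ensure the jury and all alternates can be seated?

Seats to fill: 9 + 2 alternates = 11.
Peremptories — Plaintiff: 5 + 1×2 + 3 = 10; Defense: 5 + 1×2 = 7; total 17.
For-cause removals: 4.
Minimum venire: 11 + 17 + 4 = 32.

32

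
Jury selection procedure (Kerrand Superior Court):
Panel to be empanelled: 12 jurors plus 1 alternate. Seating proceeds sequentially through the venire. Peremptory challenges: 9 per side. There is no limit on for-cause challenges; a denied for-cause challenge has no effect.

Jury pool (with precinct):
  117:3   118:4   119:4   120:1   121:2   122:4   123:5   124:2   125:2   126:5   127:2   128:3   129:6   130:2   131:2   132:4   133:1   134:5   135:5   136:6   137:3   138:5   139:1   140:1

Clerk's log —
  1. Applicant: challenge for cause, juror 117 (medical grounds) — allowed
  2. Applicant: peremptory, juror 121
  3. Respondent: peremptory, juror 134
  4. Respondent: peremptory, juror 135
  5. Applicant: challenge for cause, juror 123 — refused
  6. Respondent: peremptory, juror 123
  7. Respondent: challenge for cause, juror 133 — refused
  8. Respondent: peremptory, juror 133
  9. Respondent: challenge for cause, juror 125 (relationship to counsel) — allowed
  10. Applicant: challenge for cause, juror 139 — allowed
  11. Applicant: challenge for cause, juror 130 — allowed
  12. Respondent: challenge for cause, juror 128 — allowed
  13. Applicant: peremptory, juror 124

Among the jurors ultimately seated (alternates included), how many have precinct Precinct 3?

Removed: #117, #121, #123, #124, #125, #128, #130, #133, #134, #135, #139.
Seated (13 incl. alternates): #118, #119, #120, #122, #126, #127, #129, #131, #132, #136, #137, #138, #140.
Of those, in Precinct 3: #137 → 1.

1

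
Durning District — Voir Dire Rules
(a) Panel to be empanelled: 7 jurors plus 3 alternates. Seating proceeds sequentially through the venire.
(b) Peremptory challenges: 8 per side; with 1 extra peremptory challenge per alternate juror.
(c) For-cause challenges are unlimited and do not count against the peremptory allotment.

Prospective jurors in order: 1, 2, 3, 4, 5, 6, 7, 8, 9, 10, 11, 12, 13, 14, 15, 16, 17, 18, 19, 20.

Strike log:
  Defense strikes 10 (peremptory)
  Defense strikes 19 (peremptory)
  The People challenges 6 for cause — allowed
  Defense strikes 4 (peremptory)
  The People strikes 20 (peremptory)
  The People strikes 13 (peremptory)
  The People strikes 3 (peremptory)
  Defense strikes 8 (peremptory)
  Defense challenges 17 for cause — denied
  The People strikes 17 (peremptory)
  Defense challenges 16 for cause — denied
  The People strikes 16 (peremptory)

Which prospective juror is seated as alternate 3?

Removed: #3, #4, #6, #8, #10, #13, #16, #17, #19, #20.
Seating in order: seats 1–7 → #1, #2, #5, #7, #9, #11, #12; alternates → #14, #15, #18.
So alternate 3 is #18.

18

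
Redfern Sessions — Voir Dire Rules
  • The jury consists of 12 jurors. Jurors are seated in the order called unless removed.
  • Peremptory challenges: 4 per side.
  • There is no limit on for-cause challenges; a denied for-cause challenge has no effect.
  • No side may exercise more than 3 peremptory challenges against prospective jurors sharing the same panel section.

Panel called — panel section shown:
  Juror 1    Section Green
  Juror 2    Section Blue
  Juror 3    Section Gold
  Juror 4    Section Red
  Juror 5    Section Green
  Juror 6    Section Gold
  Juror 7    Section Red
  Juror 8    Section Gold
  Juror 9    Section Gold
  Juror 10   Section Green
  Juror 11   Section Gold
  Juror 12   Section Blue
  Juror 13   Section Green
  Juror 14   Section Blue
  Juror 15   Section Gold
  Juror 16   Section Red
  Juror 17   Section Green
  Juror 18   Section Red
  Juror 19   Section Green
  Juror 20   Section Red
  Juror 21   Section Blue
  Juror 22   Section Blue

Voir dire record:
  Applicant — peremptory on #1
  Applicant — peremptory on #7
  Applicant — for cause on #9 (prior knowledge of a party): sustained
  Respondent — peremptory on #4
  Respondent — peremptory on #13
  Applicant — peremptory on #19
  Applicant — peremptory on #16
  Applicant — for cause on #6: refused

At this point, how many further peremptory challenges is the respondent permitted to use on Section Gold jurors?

2

Respondent peremptories so far: #4, #13 — 2 of 4 used, 2 left overall.
Against Section Gold: none yet — per-section cap 3 leaves 3.
Binding limit: min(2, 3) = 2.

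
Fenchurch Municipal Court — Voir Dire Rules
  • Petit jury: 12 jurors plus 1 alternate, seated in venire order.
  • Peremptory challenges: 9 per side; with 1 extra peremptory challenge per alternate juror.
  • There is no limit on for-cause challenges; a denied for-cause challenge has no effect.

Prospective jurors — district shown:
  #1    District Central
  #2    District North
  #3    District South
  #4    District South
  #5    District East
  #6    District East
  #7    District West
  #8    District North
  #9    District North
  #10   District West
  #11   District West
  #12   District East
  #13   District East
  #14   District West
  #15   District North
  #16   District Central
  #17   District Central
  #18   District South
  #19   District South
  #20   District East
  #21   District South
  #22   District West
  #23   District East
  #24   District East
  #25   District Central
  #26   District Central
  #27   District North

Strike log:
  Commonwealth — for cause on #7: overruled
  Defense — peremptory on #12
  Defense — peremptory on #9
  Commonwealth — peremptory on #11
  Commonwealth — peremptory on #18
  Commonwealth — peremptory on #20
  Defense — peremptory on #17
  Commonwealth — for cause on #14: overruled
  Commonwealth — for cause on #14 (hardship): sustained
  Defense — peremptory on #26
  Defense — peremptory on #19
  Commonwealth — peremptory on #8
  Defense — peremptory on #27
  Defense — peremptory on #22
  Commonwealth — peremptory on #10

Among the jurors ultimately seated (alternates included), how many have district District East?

Removed: #8, #9, #10, #11, #12, #14, #17, #18, #19, #20, #22, #26, #27.
Seated (13 incl. alternates): #1, #2, #3, #4, #5, #6, #7, #13, #15, #16, #21, #23, #24.
Of those, in District East: #5, #6, #13, #23, #24 → 5.

5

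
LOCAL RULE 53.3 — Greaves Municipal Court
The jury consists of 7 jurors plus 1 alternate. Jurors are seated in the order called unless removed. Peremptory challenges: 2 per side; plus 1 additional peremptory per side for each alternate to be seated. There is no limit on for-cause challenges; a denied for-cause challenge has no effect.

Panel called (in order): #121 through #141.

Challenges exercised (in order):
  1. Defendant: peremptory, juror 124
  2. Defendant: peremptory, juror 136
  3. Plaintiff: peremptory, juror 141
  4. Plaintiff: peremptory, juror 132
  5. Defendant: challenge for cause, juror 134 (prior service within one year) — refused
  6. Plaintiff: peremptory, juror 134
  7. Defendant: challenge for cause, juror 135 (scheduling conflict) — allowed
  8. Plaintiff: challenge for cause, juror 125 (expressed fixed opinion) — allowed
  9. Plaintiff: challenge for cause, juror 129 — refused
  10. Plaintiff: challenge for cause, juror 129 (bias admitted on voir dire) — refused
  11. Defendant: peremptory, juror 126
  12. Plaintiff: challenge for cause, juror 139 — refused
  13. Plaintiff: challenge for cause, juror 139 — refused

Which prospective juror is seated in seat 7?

Removed: #124, #125, #126, #132, #134, #135, #136, #141. (#129, #139 stay — for-cause denied.)
Seating in order: seats 1–7 → #121, #122, #123, #127, #128, #129, #130; alternates → #131.
So seat 7 is #130.

130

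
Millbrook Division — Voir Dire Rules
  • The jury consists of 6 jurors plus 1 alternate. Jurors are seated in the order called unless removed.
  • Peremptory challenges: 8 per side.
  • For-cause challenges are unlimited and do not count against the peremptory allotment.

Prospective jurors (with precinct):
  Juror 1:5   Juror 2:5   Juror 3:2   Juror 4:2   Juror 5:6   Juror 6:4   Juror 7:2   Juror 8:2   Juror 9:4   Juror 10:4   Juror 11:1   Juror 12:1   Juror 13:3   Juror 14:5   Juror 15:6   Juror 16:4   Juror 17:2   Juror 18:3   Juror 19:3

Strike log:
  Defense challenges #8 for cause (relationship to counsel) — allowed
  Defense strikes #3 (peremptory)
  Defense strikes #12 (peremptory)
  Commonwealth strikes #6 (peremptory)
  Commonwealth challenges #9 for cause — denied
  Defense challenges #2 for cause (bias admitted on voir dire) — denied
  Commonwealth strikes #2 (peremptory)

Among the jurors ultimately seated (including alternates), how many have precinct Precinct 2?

2

Removed: #2, #3, #6, #8, #12.
Seated (7 incl. alternates): #1, #4, #5, #7, #9, #10, #11.
Of those, in Precinct 2: #4, #7 → 2.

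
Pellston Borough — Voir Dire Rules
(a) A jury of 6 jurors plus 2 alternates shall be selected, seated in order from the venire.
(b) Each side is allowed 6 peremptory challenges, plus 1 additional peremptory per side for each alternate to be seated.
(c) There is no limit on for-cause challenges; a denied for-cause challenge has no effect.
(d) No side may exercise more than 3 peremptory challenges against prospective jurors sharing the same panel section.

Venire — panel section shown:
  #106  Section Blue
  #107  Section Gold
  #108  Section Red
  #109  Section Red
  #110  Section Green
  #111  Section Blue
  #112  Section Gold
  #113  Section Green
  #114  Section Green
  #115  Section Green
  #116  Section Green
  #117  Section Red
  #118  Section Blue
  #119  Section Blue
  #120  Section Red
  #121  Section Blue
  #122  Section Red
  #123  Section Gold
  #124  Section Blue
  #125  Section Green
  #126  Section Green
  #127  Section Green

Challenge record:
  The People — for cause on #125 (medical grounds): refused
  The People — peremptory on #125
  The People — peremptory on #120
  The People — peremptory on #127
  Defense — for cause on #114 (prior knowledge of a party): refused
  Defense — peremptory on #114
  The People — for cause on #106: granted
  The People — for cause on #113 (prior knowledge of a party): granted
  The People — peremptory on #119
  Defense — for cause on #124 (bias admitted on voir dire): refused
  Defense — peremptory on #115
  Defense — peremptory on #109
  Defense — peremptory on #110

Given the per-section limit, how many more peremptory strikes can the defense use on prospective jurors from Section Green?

0

Defense peremptories so far: #114, #115, #109, #110 — 4 of 8 used, 4 left overall.
Against Section Green: #114, #115, #110 — 3 used; per-section cap 3 leaves 0.
Binding limit: min(4, 0) = 0.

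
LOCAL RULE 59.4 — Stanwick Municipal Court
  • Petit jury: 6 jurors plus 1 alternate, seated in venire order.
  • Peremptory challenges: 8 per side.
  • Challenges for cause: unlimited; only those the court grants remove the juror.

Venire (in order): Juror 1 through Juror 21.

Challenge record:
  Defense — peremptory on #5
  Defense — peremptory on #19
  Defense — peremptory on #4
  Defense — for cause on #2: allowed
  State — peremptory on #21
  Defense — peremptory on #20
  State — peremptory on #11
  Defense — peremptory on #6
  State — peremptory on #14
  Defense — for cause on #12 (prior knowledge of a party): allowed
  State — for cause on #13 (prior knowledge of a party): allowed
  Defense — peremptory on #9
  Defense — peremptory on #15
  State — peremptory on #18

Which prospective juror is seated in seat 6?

Removed: #2, #4, #5, #6, #9, #11, #12, #13, #14, #15, #18, #19, #20, #21.
Seating in order: seats 1–6 → #1, #3, #7, #8, #10, #16; alternates → #17.
So seat 6 is #16.

16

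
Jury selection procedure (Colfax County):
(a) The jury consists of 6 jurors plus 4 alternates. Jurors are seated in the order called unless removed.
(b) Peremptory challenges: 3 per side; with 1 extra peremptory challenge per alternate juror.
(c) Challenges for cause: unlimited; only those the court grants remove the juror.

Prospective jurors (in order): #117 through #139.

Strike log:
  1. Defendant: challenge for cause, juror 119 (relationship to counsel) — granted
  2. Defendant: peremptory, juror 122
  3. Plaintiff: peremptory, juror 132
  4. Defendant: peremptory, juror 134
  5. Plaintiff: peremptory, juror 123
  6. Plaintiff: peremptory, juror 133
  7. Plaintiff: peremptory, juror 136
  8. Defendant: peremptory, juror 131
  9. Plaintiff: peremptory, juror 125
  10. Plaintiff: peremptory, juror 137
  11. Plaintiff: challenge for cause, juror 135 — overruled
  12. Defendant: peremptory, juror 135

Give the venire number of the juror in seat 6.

126

Removed: #119, #122, #123, #125, #131, #132, #133, #134, #135, #136, #137.
Seating in order: seats 1–6 → #117, #118, #120, #121, #124, #126; alternates → #127, #128, #129, #130.
So seat 6 is #126.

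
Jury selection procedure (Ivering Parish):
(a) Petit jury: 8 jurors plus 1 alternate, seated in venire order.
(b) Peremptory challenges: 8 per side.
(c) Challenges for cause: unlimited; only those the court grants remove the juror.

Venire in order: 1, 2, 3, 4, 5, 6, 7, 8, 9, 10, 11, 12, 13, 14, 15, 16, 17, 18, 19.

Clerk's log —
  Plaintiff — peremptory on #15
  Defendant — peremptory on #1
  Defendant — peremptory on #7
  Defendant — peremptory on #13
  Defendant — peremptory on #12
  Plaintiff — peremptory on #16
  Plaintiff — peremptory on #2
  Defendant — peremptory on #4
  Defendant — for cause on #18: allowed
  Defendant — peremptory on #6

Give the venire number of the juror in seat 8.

17

Removed: #1, #2, #4, #6, #7, #12, #13, #15, #16, #18.
Seating in order: seats 1–8 → #3, #5, #8, #9, #10, #11, #14, #17; alternates → #19.
So seat 8 is #17.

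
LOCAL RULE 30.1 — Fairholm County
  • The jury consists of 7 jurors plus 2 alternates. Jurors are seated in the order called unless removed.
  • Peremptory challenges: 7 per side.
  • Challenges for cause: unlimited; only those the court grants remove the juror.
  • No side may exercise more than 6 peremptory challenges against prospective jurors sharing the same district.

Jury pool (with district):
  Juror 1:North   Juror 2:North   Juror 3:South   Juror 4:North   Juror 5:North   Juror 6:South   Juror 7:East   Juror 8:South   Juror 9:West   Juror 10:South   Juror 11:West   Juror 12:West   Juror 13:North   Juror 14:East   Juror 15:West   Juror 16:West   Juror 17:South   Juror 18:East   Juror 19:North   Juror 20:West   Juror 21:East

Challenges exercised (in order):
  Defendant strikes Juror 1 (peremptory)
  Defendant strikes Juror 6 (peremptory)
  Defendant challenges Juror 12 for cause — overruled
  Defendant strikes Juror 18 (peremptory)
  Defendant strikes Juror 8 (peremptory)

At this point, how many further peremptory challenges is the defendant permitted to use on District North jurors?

Defendant peremptories so far: #1, #6, #18, #8 — 4 of 7 used, 3 left overall.
Against District North: #1 — 1 used; per-district cap 6 leaves 5.
Binding limit: min(3, 5) = 3.

3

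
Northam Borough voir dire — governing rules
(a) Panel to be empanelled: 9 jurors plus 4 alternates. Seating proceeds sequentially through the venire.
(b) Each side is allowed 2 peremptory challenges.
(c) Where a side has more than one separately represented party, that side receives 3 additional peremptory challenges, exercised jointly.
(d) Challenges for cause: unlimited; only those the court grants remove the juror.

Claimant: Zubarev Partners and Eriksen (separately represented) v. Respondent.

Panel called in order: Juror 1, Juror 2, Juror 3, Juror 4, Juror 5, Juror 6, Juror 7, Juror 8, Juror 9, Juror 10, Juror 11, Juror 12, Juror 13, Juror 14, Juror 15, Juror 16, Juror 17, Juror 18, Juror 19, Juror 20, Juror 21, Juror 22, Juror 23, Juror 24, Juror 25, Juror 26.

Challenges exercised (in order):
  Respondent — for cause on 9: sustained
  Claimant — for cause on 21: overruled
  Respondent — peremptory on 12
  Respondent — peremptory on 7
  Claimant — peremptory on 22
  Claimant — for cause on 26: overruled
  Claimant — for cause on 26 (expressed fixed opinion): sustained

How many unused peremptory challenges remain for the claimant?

Claimant allotment: 2 base + 3 multi-party = 5.
Claimant peremptories used: #22 — 1 (for-cause on #21, #26, #26 don't count).
Remaining: 5 − 1 = 4.

4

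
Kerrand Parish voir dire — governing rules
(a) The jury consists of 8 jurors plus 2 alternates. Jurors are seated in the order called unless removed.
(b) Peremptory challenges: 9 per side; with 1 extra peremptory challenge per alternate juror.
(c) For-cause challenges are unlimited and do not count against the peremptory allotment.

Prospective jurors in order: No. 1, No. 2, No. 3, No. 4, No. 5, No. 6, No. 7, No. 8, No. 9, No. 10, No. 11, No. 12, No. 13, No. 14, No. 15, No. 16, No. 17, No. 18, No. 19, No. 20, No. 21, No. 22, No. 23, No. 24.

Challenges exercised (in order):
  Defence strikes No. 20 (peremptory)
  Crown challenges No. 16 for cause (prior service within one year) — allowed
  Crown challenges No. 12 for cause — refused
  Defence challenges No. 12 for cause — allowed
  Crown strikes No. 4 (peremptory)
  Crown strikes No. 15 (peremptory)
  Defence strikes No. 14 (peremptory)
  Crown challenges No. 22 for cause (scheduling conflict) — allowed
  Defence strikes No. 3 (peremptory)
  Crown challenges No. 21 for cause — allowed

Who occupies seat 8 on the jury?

Removed: #3, #4, #12, #14, #15, #16, #20, #21, #22.
Seating in order: seats 1–8 → #1, #2, #5, #6, #7, #8, #9, #10; alternates → #11, #13.
So seat 8 is #10.

10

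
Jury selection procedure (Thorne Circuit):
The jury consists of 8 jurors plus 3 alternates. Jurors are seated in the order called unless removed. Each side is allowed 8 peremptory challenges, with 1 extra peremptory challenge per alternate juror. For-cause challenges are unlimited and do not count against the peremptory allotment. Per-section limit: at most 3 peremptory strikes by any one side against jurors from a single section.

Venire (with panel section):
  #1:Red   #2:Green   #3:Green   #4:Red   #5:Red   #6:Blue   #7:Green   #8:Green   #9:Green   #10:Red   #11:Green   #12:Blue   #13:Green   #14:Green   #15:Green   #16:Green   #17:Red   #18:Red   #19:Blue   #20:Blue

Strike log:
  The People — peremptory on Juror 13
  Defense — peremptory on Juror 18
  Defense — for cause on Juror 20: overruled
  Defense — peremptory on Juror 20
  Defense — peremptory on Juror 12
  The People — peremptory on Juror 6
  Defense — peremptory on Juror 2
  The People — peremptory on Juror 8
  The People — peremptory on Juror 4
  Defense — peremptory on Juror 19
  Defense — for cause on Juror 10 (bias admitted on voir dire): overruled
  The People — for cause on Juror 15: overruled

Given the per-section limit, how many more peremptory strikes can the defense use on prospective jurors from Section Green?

2

Defense peremptories so far: #18, #20, #12, #2, #19 — 5 of 11 used, 6 left overall.
Against Section Green: #2 — 1 used; per-section cap 3 leaves 2.
Binding limit: min(6, 2) = 2.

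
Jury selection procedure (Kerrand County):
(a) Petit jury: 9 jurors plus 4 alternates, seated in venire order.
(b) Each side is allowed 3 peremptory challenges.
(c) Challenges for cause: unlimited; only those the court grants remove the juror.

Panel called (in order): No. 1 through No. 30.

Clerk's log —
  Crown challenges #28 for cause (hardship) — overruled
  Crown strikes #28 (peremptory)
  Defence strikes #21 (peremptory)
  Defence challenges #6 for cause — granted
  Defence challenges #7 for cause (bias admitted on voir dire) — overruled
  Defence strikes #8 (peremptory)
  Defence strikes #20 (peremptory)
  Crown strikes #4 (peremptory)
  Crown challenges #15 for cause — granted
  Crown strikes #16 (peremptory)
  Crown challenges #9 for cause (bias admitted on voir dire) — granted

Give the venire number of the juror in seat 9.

Removed: #4, #6, #8, #9, #15, #16, #20, #21, #28. (#7 stays — for-cause denied.)
Seating in order: seats 1–9 → #1, #2, #3, #5, #7, #10, #11, #12, #13; alternates → #14, #17, #18, #19.
So seat 9 is #13.

13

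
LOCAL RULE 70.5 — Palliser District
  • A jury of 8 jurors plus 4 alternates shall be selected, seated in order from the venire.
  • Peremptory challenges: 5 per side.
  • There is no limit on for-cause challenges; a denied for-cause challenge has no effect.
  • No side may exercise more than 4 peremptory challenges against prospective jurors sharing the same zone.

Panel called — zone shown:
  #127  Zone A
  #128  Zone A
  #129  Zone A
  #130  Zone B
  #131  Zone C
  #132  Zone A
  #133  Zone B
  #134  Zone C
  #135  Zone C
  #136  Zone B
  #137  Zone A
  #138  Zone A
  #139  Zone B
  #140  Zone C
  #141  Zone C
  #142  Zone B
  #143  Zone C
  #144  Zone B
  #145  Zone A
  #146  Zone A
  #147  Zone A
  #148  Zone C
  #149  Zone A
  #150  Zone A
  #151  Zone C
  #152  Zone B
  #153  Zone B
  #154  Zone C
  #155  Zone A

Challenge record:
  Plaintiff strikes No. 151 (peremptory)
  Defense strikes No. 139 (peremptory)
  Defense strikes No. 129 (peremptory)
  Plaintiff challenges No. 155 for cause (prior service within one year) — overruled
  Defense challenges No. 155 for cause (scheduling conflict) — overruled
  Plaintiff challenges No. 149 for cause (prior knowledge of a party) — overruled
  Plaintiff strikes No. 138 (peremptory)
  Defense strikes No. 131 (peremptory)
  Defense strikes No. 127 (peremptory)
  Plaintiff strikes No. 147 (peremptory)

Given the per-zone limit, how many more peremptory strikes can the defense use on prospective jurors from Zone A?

1

Defense peremptories so far: #139, #129, #131, #127 — 4 of 5 used, 1 left overall.
Against Zone A: #129, #127 — 2 used; per-zone cap 4 leaves 2.
Binding limit: min(1, 2) = 1.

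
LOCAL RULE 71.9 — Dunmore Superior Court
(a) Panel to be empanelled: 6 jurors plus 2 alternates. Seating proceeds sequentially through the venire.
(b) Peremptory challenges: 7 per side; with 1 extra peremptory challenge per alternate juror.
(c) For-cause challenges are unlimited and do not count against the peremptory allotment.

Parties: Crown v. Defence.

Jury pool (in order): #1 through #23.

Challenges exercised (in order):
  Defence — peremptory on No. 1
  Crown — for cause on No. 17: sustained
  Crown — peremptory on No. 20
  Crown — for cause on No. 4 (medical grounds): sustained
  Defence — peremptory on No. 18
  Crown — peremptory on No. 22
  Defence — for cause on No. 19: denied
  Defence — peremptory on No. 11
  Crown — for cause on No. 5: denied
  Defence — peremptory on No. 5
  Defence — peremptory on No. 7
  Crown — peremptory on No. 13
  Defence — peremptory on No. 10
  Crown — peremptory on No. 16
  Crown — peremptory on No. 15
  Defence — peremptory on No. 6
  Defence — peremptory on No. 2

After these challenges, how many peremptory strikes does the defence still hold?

1

Defence allotment: 7 base + 1 × 2 alternates = 9.
Defence peremptories used: #1, #18, #11, #5, #7, #10, #6, #2 — 8 (the for-cause on #19 doesn't count).
Remaining: 9 − 8 = 1.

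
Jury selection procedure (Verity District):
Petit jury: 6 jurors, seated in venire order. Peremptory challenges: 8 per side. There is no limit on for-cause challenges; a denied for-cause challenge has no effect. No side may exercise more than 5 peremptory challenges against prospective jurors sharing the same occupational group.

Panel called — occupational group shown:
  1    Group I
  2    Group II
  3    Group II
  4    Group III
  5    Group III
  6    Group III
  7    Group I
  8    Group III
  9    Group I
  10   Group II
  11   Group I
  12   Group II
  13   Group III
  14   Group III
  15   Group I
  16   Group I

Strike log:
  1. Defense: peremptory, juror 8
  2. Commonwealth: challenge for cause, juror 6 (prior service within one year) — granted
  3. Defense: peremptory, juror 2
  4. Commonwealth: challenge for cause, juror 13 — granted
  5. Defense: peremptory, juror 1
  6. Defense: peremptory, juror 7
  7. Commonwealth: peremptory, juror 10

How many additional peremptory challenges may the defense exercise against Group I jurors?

Defense peremptories so far: #8, #2, #1, #7 — 4 of 8 used, 4 left overall.
Against Group I: #1, #7 — 2 used; per-group cap 5 leaves 3.
Binding limit: min(4, 3) = 3.

3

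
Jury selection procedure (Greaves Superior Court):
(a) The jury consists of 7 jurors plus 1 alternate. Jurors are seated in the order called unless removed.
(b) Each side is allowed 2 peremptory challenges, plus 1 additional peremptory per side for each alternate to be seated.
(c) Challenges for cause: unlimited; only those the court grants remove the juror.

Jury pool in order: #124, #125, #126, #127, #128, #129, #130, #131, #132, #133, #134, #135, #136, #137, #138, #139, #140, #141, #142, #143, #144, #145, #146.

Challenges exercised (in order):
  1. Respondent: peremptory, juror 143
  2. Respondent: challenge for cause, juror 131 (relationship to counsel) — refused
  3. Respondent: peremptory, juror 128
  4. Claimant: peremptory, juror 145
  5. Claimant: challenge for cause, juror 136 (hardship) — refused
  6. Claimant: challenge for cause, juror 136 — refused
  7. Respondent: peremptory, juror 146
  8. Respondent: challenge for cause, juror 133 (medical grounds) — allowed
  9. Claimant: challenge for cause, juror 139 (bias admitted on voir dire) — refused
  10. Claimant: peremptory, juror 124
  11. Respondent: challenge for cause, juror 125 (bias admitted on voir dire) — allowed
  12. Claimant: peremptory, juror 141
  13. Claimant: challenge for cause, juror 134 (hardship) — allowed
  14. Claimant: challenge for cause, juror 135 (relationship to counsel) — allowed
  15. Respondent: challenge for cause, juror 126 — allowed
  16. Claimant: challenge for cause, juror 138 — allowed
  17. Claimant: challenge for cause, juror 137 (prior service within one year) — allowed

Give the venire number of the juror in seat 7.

Removed: #124, #125, #126, #128, #133, #134, #135, #137, #138, #141, #143, #145, #146. (#131, #136, #139 stay — for-cause denied.)
Seating in order: seats 1–7 → #127, #129, #130, #131, #132, #136, #139; alternates → #140.
So seat 7 is #139.

139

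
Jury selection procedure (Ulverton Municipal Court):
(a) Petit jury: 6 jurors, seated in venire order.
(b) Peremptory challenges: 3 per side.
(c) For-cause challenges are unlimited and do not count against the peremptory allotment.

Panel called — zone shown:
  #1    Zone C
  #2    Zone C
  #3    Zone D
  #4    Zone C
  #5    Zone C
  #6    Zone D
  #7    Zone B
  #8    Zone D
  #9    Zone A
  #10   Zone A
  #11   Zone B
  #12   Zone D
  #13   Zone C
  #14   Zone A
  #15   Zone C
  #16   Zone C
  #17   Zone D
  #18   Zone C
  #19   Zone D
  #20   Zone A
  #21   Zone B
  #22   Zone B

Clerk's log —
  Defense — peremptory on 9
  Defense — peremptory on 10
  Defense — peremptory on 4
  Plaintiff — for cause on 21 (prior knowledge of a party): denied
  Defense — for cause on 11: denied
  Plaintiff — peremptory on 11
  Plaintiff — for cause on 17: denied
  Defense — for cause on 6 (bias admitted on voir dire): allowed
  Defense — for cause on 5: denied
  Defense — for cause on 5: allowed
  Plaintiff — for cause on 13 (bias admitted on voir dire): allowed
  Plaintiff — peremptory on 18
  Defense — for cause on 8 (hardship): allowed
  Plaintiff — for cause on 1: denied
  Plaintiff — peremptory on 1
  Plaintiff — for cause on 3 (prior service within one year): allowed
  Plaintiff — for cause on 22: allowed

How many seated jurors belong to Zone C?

Removed: #1, #3, #4, #5, #6, #8, #9, #10, #11, #13, #18, #22.
Seated jurors 1–6: #2, #7, #12, #14, #15, #16.
Of those, in Zone C: #2, #15, #16 → 3.

3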